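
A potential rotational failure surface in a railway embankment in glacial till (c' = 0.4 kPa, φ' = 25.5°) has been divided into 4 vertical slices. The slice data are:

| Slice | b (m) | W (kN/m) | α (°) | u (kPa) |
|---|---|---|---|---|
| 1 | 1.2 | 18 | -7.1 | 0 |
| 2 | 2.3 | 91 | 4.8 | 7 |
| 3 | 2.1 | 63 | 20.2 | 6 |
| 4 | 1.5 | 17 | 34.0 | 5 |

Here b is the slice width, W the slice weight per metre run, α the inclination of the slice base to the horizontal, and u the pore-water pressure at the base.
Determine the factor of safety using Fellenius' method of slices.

Ordinary method of slices: FS = Σ[c'·Δl_i + (W_i cosα_i − u_i·Δl_i)·tanφ'] / Σ W_i sinα_i, with Δl_i = b_i / cosα_i.
Slice 1: Δl = 1.2/cos(-7.1°) = 1.209 m; N'_1 = 18·cos(-7.1°) − 0·1.209 = 17.9; c'Δl = 0.48; W sinα = -2.2
Slice 2: Δl = 2.3/cos4.8° = 2.308 m; N'_2 = 91·cos4.8° − 7·2.308 = 74.5; c'Δl = 0.92; W sinα = 7.6
Slice 3: Δl = 2.1/cos20.2° = 2.238 m; N'_3 = 63·cos20.2° − 6·2.238 = 45.7; c'Δl = 0.90; W sinα = 21.8
Slice 4: Δl = 1.5/cos34.0° = 1.809 m; N'_4 = 17·cos34.0° − 5·1.809 = 5.0; c'Δl = 0.72; W sinα = 9.5
Σc'Δl = 3.0 kN/m; ΣN' = 143.1 kN/m; ΣW sinα = 36.6 kN/m
Resisting = 3.0 + 143.1·tan25.5° = 3.0 + 68.3 = 71.3 kN/m
FS = 71.3 / 36.6 = 1.945

FS = 1.95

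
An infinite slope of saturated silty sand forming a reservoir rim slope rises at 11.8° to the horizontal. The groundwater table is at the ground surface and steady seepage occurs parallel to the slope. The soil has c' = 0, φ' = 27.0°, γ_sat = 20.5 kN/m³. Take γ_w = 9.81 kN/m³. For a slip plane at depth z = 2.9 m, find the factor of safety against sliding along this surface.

With seepage parallel to the slope and the water table at the surface, the effective normal stress on the slip plane uses the buoyant unit weight γ' = γ_sat − γ_w while the driving shear stress uses γ_sat:
FS = [c' + γ' z cos²β tanφ'] / [γ_sat z sinβ cosβ]
(For c' = 0 this reduces to FS = (γ'/γ_sat)·tanφ'/tanβ.)
γ' = 20.5 − 9.81 = 10.69 kN/m³
Numerator = 0.0 + 10.69·2.9·cos²11.8°·tan27.0° = 0.0 + 10.69·2.9·0.9582·0.5095 = 15.135 kPa
Denominator = 20.5·2.9·sin11.8°·cos11.8° = 20.5·2.9·0.2045·0.9789 = 11.900 kPa
FS = 15.135 / 11.900 = 1.272

FS = 1.27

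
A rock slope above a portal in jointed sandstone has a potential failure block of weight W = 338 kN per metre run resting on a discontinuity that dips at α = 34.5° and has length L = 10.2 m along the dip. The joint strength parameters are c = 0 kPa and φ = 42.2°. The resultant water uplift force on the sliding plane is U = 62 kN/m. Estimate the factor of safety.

Resolving the block weight along and normal to the plane and applying the Mohr–Coulomb strength on the joint:
N' = W cosα − U = 338·cos34.5° − 62 = 216.6 kN/m
Driving force T = W sinα = 338·sin34.5° = 191.4 kN/m
Resisting force R = c·L + N'·tanφ = 0·10.2 + 216.6·tan42.2° = 0.0 + 196.4 = 196.4 kN/m
FS = R / T = 196.4 / 191.4 = 1.026

FS = 1.03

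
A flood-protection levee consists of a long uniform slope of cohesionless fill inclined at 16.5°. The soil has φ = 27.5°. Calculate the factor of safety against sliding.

FS = 1.76

For a dry cohesionless infinite slope the factor of safety is FS = tanφ / tanβ.
FS = tan27.5° / tan16.5° = 0.5206 / 0.2962 = 1.757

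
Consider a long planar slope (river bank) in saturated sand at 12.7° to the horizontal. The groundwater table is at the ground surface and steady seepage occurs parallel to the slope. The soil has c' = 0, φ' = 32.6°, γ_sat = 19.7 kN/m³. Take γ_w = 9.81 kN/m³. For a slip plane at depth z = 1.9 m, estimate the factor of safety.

With seepage parallel to the slope and the water table at the surface, the effective normal stress on the slip plane uses the buoyant unit weight γ' = γ_sat − γ_w while the driving shear stress uses γ_sat:
FS = [c' + γ' z cos²β tanφ'] / [γ_sat z sinβ cosβ]
(For c' = 0 this reduces to FS = (γ'/γ_sat)·tanφ'/tanβ.)
γ' = 19.7 − 9.81 = 9.89 kN/m³
Numerator = 0.0 + 9.89·1.9·cos²12.7°·tan32.6° = 0.0 + 9.89·1.9·0.9517·0.6395 = 11.437 kPa
Denominator = 19.7·1.9·sin12.7°·cos12.7° = 19.7·1.9·0.2198·0.9755 = 8.028 kPa
FS = 11.437 / 8.028 = 1.425

FS = 1.42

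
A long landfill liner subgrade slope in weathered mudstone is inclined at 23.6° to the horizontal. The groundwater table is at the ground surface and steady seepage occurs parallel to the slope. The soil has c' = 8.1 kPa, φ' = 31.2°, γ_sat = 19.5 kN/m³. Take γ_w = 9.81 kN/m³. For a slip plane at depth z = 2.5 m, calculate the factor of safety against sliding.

With seepage parallel to the slope and the water table at the surface, the effective normal stress on the slip plane uses the buoyant unit weight γ' = γ_sat − γ_w while the driving shear stress uses γ_sat:
FS = [c' + γ' z cos²β tanφ'] / [γ_sat z sinβ cosβ]
γ' = 19.5 − 9.81 = 9.69 kN/m³
Numerator = 8.1 + 9.69·2.5·cos²23.6°·tan31.2° = 8.1 + 9.69·2.5·0.8397·0.6056 = 20.420 kPa
Denominator = 19.5·2.5·sin23.6°·cos23.6° = 19.5·2.5·0.4003·0.9164 = 17.885 kPa
FS = 20.420 / 17.885 = 1.142

FS = 1.14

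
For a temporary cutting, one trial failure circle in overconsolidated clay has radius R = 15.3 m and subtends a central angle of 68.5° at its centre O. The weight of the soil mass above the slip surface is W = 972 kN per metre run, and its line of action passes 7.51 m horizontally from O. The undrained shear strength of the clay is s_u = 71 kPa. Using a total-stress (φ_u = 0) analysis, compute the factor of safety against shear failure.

FS = 2.72

Taking moments about the centre O, the resisting moment is provided by the undrained shear strength acting along the arc:
Arc length L_a = R·θ = 15.3·(68.5°·π/180) = 15.3·1.1956 = 18.29 m
M_R = s_u·L_a·R = 71·18.29·15.3 = 19870.5 kN·m/m
M_D = W·d = 972·7.51 = 7299.7 kN·m/m
FS = M_R / M_D = 19870.5 / 7299.7 = 2.722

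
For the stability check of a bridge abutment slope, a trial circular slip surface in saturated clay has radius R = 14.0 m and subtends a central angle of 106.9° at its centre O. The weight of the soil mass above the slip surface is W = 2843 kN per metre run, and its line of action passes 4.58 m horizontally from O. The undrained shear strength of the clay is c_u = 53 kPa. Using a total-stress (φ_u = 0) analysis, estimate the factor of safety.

FS = 1.49

Taking moments about the centre O, the resisting moment is provided by the undrained shear strength acting along the arc:
Arc length L_a = R·θ = 14.0·(106.9°·π/180) = 14.0·1.8658 = 26.12 m
M_R = c_u·L_a·R = 53·26.12·14.0 = 19381.5 kN·m/m
M_D = W·d = 2843·4.58 = 13020.9 kN·m/m
FS = M_R / M_D = 19381.5 / 13020.9 = 1.488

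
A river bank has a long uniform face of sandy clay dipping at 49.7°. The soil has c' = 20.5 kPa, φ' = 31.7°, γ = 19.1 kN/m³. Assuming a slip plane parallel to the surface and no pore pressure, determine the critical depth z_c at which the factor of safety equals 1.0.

z_c = 4.57 m

Setting FS = 1.00 in FS = [c' + γz cos²β tanφ'] / [γz sinβ cosβ] and solving for z:
z = c' / [γ cosβ (FS·sinβ − cosβ·tanφ')]
  = 20.5 / [19.1·cos49.7°·(1.00·sin49.7° − cos49.7°·tan31.7°)]
  = 20.5 / [19.1·0.6468·(1.00·0.7627 − 0.6468·0.6176)]
  = 20.5 / 4.4869 = 4.569 m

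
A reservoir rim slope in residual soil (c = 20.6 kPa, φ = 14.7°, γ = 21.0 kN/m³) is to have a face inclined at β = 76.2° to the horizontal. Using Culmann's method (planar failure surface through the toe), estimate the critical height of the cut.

Culmann's analysis gives the critical failure plane at α_cr = (β + φ)/2 = (76.2 + 14.7)/2 = 45.5°, and the critical height
H_c = (4c/γ) · sinβ cosφ / [1 − cos(β − φ)]
    = (4·20.6/21.0) · sin76.2°·cos14.7° / [1 − cos(61.5°)]
    = 3.924 · 0.9711·0.9673 / [1 − 0.4772]
    = 3.924 · 0.9393 / 0.5228
    = 7.05 m

H_c = 7.05 m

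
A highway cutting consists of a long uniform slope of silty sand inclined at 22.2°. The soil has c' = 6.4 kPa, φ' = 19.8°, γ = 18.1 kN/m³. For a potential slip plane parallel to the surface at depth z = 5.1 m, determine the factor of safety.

FS = 1.08

For an infinite slope with a slip plane parallel to the surface (no pore pressure): FS = [c' + γz cos²β tanφ'] / [γz sinβ cosβ].
γz = 18.1·5.1 = 92.31 kN/m²
Numerator = 6.4 + 92.31·cos²22.2°·tan19.8° = 6.4 + 92.31·0.8572·0.3600 = 34.889 kPa
Denominator = 92.31·sin22.2°·cos22.2° = 92.31·0.3778·0.9259 = 32.293 kPa
FS = 34.889 / 32.293 = 1.080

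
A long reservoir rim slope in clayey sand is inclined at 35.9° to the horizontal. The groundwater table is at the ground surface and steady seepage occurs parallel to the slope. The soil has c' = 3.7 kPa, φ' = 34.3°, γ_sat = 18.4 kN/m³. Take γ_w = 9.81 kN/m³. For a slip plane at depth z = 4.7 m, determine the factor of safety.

With seepage parallel to the slope and the water table at the surface, the effective normal stress on the slip plane uses the buoyant unit weight γ' = γ_sat − γ_w while the driving shear stress uses γ_sat:
FS = [c' + γ' z cos²β tanφ'] / [γ_sat z sinβ cosβ]
γ' = 18.4 − 9.81 = 8.59 kN/m³
Numerator = 3.7 + 8.59·4.7·cos²35.9°·tan34.3° = 3.7 + 8.59·4.7·0.6562·0.6822 = 21.771 kPa
Denominator = 18.4·4.7·sin35.9°·cos35.9° = 18.4·4.7·0.5864·0.8100 = 41.077 kPa
FS = 21.771 / 41.077 = 0.530

FS = 0.53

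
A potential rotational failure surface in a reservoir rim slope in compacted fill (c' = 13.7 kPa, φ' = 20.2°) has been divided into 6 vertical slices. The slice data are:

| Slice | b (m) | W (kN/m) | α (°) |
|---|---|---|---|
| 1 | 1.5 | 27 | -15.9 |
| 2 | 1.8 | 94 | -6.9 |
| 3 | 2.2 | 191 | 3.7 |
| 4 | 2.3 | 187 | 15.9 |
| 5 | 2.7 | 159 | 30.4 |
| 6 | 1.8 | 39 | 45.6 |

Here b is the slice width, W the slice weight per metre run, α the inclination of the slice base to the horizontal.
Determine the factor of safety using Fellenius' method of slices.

Ordinary method of slices: FS = Σ[c'·Δl_i + (W_i cosα_i)·tanφ'] / Σ W_i sinα_i, with Δl_i = b_i / cosα_i.
Slice 1: Δl = 1.5/cos(-15.9°) = 1.560 m; N'_1 = 27·cos(-15.9°) = 26.0; c'Δl = 21.37; W sinα = -7.4
Slice 2: Δl = 1.8/cos(-6.9°) = 1.813 m; N'_2 = 94·cos(-6.9°) = 93.3; c'Δl = 24.84; W sinα = -11.3
Slice 3: Δl = 2.2/cos3.7° = 2.205 m; N'_3 = 191·cos3.7° = 190.6; c'Δl = 30.20; W sinα = 12.3
Slice 4: Δl = 2.3/cos15.9° = 2.391 m; N'_4 = 187·cos15.9° = 179.8; c'Δl = 32.76; W sinα = 51.2
Slice 5: Δl = 2.7/cos30.4° = 3.130 m; N'_5 = 159·cos30.4° = 137.1; c'Δl = 42.89; W sinα = 80.5
Slice 6: Δl = 1.8/cos45.6° = 2.573 m; N'_6 = 39·cos45.6° = 27.3; c'Δl = 35.25; W sinα = 27.9
Σc'Δl = 187.3 kN/m; ΣN' = 654.2 kN/m; ΣW sinα = 153.2 kN/m
Resisting = 187.3 + 654.2·tan20.2° = 187.3 + 240.7 = 428.0 kN/m
FS = 428.0 / 153.2 = 2.794

FS = 2.79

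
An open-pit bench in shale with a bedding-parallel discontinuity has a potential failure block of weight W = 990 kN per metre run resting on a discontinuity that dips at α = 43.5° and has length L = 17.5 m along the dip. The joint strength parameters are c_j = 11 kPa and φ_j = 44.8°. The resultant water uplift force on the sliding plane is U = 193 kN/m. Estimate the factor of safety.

Resolving the block weight along and normal to the plane and applying the Mohr–Coulomb strength on the joint:
N' = W cosα − U = 990·cos43.5° − 193 = 525.1 kN/m
Driving force T = W sinα = 990·sin43.5° = 681.5 kN/m
Resisting force R = c_j·L + N'·tanφ_j = 11·17.5 + 525.1·tan44.8° = 192.5 + 521.5 = 714.0 kN/m
FS = R / T = 714.0 / 681.5 = 1.048

FS = 1.05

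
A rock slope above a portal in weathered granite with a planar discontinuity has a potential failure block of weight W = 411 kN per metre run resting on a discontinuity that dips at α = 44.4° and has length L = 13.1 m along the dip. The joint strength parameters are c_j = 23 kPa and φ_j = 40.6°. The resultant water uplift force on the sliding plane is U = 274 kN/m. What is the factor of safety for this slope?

Resolving the block weight along and normal to the plane and applying the Mohr–Coulomb strength on the joint:
N' = W cosα − U = 411·cos44.4° − 274 = 19.6 kN/m
Driving force T = W sinα = 411·sin44.4° = 287.6 kN/m
Resisting force R = c_j·L + N'·tanφ_j = 23·13.1 + 19.6·tan40.6° = 301.3 + 16.8 = 318.1 kN/m
FS = R / T = 318.1 / 287.6 = 1.106

FS = 1.11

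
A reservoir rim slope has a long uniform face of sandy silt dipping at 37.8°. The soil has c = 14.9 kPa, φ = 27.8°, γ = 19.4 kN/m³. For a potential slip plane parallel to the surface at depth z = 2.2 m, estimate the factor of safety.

FS = 1.40

For an infinite slope with a slip plane parallel to the surface (no pore pressure): FS = [c + γz cos²β tanφ] / [γz sinβ cosβ].
γz = 19.4·2.2 = 42.68 kN/m²
Numerator = 14.9 + 42.68·cos²37.8°·tan27.8° = 14.9 + 42.68·0.6243·0.5272 = 28.949 kPa
Denominator = 42.68·sin37.8°·cos37.8° = 42.68·0.6129·0.7902 = 20.670 kPa
FS = 28.949 / 20.670 = 1.401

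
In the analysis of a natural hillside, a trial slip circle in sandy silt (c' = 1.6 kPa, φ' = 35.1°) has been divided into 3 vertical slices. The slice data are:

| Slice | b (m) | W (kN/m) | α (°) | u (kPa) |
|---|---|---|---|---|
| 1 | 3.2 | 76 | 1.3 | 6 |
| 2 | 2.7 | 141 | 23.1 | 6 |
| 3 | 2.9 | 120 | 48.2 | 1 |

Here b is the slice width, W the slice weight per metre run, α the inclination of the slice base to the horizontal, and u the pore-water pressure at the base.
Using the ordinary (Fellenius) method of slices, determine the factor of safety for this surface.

Ordinary method of slices: FS = Σ[c'·Δl_i + (W_i cosα_i − u_i·Δl_i)·tanφ'] / Σ W_i sinα_i, with Δl_i = b_i / cosα_i.
Slice 1: Δl = 3.2/cos1.3° = 3.201 m; N'_1 = 76·cos1.3° − 6·3.201 = 56.8; c'Δl = 5.12; W sinα = 1.7
Slice 2: Δl = 2.7/cos23.1° = 2.935 m; N'_2 = 141·cos23.1° − 6·2.935 = 112.1; c'Δl = 4.70; W sinα = 55.3
Slice 3: Δl = 2.9/cos48.2° = 4.351 m; N'_3 = 120·cos48.2° − 1·4.351 = 75.6; c'Δl = 6.96; W sinα = 89.5
Σc'Δl = 16.8 kN/m; ΣN' = 244.5 kN/m; ΣW sinα = 146.5 kN/m
Resisting = 16.8 + 244.5·tan35.1° = 16.8 + 171.8 = 188.6 kN/m
FS = 188.6 / 146.5 = 1.287

FS = 1.29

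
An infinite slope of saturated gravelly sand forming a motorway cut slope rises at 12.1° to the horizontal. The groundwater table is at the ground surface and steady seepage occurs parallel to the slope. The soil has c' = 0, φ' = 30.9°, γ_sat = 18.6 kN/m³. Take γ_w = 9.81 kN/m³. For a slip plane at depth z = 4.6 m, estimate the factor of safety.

FS = 1.32

With seepage parallel to the slope and the water table at the surface, the effective normal stress on the slip plane uses the buoyant unit weight γ' = γ_sat − γ_w while the driving shear stress uses γ_sat:
FS = [c' + γ' z cos²β tanφ'] / [γ_sat z sinβ cosβ]
(For c' = 0 this reduces to FS = (γ'/γ_sat)·tanφ'/tanβ.)
γ' = 18.6 − 9.81 = 8.79 kN/m³
Numerator = 0.0 + 8.79·4.6·cos²12.1°·tan30.9° = 0.0 + 8.79·4.6·0.9561·0.5985 = 23.136 kPa
Denominator = 18.6·4.6·sin12.1°·cos12.1° = 18.6·4.6·0.2096·0.9778 = 17.537 kPa
FS = 23.136 / 17.537 = 1.319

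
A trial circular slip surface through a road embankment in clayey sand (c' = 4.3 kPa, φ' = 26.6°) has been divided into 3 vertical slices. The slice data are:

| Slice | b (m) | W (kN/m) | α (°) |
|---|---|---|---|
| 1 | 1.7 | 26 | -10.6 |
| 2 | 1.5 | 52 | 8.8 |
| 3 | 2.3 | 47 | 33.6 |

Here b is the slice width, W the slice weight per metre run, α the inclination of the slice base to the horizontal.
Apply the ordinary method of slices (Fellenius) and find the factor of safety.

FS = 2.88

Ordinary method of slices: FS = Σ[c'·Δl_i + (W_i cosα_i)·tanφ'] / Σ W_i sinα_i, with Δl_i = b_i / cosα_i.
Slice 1: Δl = 1.7/cos(-10.6°) = 1.730 m; N'_1 = 26·cos(-10.6°) = 25.6; c'Δl = 7.44; W sinα = -4.8
Slice 2: Δl = 1.5/cos8.8° = 1.518 m; N'_2 = 52·cos8.8° = 51.4; c'Δl = 6.53; W sinα = 8.0
Slice 3: Δl = 2.3/cos33.6° = 2.761 m; N'_3 = 47·cos33.6° = 39.1; c'Δl = 11.87; W sinα = 26.0
Σc'Δl = 25.8 kN/m; ΣN' = 116.1 kN/m; ΣW sinα = 29.2 kN/m
Resisting = 25.8 + 116.1·tan26.6° = 25.8 + 58.1 = 84.0 kN/m
FS = 84.0 / 29.2 = 2.878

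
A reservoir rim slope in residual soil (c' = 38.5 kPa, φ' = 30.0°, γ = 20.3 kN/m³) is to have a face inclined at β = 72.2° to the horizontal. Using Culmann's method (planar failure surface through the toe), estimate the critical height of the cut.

H_c = 24.13 m

Culmann's analysis gives the critical failure plane at α_cr = (β + φ')/2 = (72.2 + 30.0)/2 = 51.1°, and the critical height
H_c = (4c'/γ) · sinβ cosφ' / [1 − cos(β − φ')]
    = (4·38.5/20.3) · sin72.2°·cos30.0° / [1 − cos(42.2°)]
    = 7.586 · 0.9521·0.8660 / [1 − 0.7408]
    = 7.586 · 0.8246 / 0.2592
    = 24.13 m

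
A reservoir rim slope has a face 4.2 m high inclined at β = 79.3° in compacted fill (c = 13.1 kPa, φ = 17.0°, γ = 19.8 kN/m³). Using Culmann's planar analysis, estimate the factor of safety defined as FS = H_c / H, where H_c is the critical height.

FS = 1.11

H_c = (4c/γ) · sinβ cosφ / [1 − cos(β − φ)]
    = (4·13.1/19.8) · sin79.3°·cos17.0° / [1 − cos62.3°]
    = 2.646 · 0.9397 / 0.5352 = 4.65 m
FS = H_c / H = 4.65 / 4.2 = 1.106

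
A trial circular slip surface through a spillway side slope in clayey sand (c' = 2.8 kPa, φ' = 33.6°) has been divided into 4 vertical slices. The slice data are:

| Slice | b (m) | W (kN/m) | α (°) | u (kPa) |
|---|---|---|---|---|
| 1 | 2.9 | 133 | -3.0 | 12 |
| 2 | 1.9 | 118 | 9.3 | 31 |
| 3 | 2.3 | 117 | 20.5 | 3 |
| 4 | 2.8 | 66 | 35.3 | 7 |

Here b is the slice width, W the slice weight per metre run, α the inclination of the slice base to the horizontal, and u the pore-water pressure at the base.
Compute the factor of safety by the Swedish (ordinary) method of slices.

FS = 2.42

Ordinary method of slices: FS = Σ[c'·Δl_i + (W_i cosα_i − u_i·Δl_i)·tanφ'] / Σ W_i sinα_i, with Δl_i = b_i / cosα_i.
Slice 1: Δl = 2.9/cos(-3.0°) = 2.904 m; N'_1 = 133·cos(-3.0°) − 12·2.904 = 98.0; c'Δl = 8.13; W sinα = -7.0
Slice 2: Δl = 1.9/cos9.3° = 1.925 m; N'_2 = 118·cos9.3° − 31·1.925 = 56.8; c'Δl = 5.39; W sinα = 19.1
Slice 3: Δl = 2.3/cos20.5° = 2.456 m; N'_3 = 117·cos20.5° − 3·2.456 = 102.2; c'Δl = 6.88; W sinα = 41.0
Slice 4: Δl = 2.8/cos35.3° = 3.431 m; N'_4 = 66·cos35.3° − 7·3.431 = 29.8; c'Δl = 9.61; W sinα = 38.1
Σc'Δl = 30.0 kN/m; ΣN' = 286.8 kN/m; ΣW sinα = 91.2 kN/m
Resisting = 30.0 + 286.8·tan33.6° = 30.0 + 190.6 = 220.6 kN/m
FS = 220.6 / 91.2 = 2.418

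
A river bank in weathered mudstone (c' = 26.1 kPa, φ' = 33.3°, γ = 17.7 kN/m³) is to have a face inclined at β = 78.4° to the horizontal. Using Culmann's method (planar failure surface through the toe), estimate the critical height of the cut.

Culmann's analysis gives the critical failure plane at α_cr = (β + φ')/2 = (78.4 + 33.3)/2 = 55.9°, and the critical height
H_c = (4c'/γ) · sinβ cosφ' / [1 − cos(β − φ')]
    = (4·26.1/17.7) · sin78.4°·cos33.3° / [1 − cos(45.1°)]
    = 5.898 · 0.9796·0.8358 / [1 − 0.7059]
    = 5.898 · 0.8187 / 0.2941
    = 16.42 m

H_c = 16.42 m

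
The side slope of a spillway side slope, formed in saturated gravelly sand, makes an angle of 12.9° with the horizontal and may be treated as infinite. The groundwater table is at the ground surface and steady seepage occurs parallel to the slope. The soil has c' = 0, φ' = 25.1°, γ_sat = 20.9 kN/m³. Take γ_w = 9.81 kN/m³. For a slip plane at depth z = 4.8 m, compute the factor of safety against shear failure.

FS = 1.09

With seepage parallel to the slope and the water table at the surface, the effective normal stress on the slip plane uses the buoyant unit weight γ' = γ_sat − γ_w while the driving shear stress uses γ_sat:
FS = [c' + γ' z cos²β tanφ'] / [γ_sat z sinβ cosβ]
(For c' = 0 this reduces to FS = (γ'/γ_sat)·tanφ'/tanβ.)
γ' = 20.9 − 9.81 = 11.09 kN/m³
Numerator = 0.0 + 11.09·4.8·cos²12.9°·tan25.1° = 0.0 + 11.09·4.8·0.9502·0.4684 = 23.693 kPa
Denominator = 20.9·4.8·sin12.9°·cos12.9° = 20.9·4.8·0.2233·0.9748 = 21.831 kPa
FS = 23.693 / 21.831 = 1.085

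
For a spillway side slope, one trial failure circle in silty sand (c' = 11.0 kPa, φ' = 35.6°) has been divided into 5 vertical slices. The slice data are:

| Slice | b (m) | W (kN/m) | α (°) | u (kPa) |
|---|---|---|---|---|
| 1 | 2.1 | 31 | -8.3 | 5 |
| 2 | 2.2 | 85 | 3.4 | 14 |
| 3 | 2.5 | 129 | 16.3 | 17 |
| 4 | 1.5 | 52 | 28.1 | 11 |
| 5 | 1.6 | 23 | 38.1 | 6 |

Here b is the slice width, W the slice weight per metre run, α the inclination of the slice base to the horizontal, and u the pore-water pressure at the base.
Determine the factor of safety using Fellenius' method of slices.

FS = 3.33

Ordinary method of slices: FS = Σ[c'·Δl_i + (W_i cosα_i − u_i·Δl_i)·tanφ'] / Σ W_i sinα_i, with Δl_i = b_i / cosα_i.
Slice 1: Δl = 2.1/cos(-8.3°) = 2.122 m; N'_1 = 31·cos(-8.3°) − 5·2.122 = 20.1; c'Δl = 23.34; W sinα = -4.5
Slice 2: Δl = 2.2/cos3.4° = 2.204 m; N'_2 = 85·cos3.4° − 14·2.204 = 54.0; c'Δl = 24.24; W sinα = 5.0
Slice 3: Δl = 2.5/cos16.3° = 2.605 m; N'_3 = 129·cos16.3° − 17·2.605 = 79.5; c'Δl = 28.65; W sinα = 36.2
Slice 4: Δl = 1.5/cos28.1° = 1.700 m; N'_4 = 52·cos28.1° − 11·1.700 = 27.2; c'Δl = 18.70; W sinα = 24.5
Slice 5: Δl = 1.6/cos38.1° = 2.033 m; N'_5 = 23·cos38.1° − 6·2.033 = 5.9; c'Δl = 22.37; W sinα = 14.2
Σc'Δl = 117.3 kN/m; ΣN' = 186.7 kN/m; ΣW sinα = 75.5 kN/m
Resisting = 117.3 + 186.7·tan35.6° = 117.3 + 133.6 = 250.9 kN/m
FS = 250.9 / 75.5 = 3.326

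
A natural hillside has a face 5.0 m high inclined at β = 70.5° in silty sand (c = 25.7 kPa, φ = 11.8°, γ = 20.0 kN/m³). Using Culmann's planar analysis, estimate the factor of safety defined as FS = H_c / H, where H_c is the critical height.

H_c = (4c/γ) · sinβ cosφ / [1 − cos(β − φ)]
    = (4·25.7/20.0) · sin70.5°·cos11.8° / [1 − cos58.7°]
    = 5.140 · 0.9227 / 0.4805 = 9.87 m
FS = H_c / H = 9.87 / 5.0 = 1.974

FS = 1.97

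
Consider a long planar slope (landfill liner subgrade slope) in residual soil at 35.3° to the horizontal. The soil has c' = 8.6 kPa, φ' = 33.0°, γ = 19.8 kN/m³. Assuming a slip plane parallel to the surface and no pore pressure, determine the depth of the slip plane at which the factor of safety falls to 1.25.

Setting FS = 1.25 in FS = [c' + γz cos²β tanφ'] / [γz sinβ cosβ] and solving for z:
z = c' / [γ cosβ (FS·sinβ − cosβ·tanφ')]
  = 8.6 / [19.8·cos35.3°·(1.25·sin35.3° − cos35.3°·tan33.0°)]
  = 8.6 / [19.8·0.8161·(1.25·0.5779 − 0.8161·0.6494)]
  = 8.6 / 3.1077 = 2.767 m

z = 2.77 m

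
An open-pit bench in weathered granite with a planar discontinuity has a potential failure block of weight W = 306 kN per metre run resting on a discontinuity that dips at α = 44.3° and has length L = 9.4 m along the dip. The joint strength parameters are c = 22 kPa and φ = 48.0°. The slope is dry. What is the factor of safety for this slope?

FS = 2.11

Resolving the block weight along and normal to the plane and applying the Mohr–Coulomb strength on the joint:
N' = W cosα = 306·cos44.3° = 219.0 kN/m
Driving force T = W sinα = 306·sin44.3° = 213.7 kN/m
Resisting force R = c·L + N'·tanφ = 22·9.4 + 219.0·tan48.0° = 206.8 + 243.2 = 450.0 kN/m
FS = R / T = 450.0 / 213.7 = 2.106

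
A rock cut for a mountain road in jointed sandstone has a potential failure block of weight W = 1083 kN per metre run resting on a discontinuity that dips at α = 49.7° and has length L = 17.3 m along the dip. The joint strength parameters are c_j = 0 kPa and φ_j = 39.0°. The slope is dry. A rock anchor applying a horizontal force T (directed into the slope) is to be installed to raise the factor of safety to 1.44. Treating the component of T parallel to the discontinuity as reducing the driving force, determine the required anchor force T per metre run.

Resolving forces along and normal to the sliding plane, with the horizontal anchor force T adding T·sinα to the effective normal force and T·cosα acting up the plane against the driving force:
FS = [c_jL + (W cosα + T sinα) tanφ_j] / [W sinα − T cosα]
Without the anchor: N' = 700.5 kN/m, driving T_d = 826.0 kN/m, resisting R = 0·17.3 + 700.5·tan39.0° = 567.2 kN/m, FS = 0.69.
Setting FS = 1.44 and solving for T:
1.44·(826.0 − T cos49.7°) = 567.2 + T sin49.7°·tan39.0°
T·(sin49.7°·tan39.0° + 1.44·cos49.7°) = 1.44·826.0 − 567.2
T·(0.7627·0.8098 + 1.44·0.6468) = 1189.4 − 567.2 = 622.2
T·1.5490 = 622.2
T = 401.7 kN/m

T = 402 kN/m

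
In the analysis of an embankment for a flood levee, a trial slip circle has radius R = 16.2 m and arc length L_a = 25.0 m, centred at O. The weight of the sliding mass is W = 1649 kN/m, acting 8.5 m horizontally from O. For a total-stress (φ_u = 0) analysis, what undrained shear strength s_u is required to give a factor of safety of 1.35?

s_u = 46.7 kPa

FS = s_u·L_a·R / (W·d), so s_u = FS·W·d / (L_a·R).
s_u = 1.35·1649·8.5 / (25.00·16.2) = 18922.3 / 405.00 = 46.72 kPa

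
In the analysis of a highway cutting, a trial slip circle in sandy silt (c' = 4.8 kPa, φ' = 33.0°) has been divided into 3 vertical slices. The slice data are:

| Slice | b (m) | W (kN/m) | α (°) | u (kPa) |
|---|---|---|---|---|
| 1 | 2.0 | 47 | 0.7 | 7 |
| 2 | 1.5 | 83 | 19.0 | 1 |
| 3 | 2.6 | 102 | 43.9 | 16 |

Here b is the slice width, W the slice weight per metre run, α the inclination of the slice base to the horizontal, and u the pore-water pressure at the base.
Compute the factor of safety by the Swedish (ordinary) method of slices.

FS = 1.18

Ordinary method of slices: FS = Σ[c'·Δl_i + (W_i cosα_i − u_i·Δl_i)·tanφ'] / Σ W_i sinα_i, with Δl_i = b_i / cosα_i.
Slice 1: Δl = 2.0/cos0.7° = 2.000 m; N'_1 = 47·cos0.7° − 7·2.000 = 33.0; c'Δl = 9.60; W sinα = 0.6
Slice 2: Δl = 1.5/cos19.0° = 1.586 m; N'_2 = 83·cos19.0° − 1·1.586 = 76.9; c'Δl = 7.61; W sinα = 27.0
Slice 3: Δl = 2.6/cos43.9° = 3.608 m; N'_3 = 102·cos43.9° − 16·3.608 = 15.8; c'Δl = 17.32; W sinα = 70.7
Σc'Δl = 34.5 kN/m; ΣN' = 125.6 kN/m; ΣW sinα = 98.3 kN/m
Resisting = 34.5 + 125.6·tan33.0° = 34.5 + 81.6 = 116.1 kN/m
FS = 116.1 / 98.3 = 1.181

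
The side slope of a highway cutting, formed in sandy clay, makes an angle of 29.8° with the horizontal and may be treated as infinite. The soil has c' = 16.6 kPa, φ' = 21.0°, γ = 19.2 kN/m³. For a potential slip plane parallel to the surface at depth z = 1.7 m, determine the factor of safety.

For an infinite slope with a slip plane parallel to the surface (no pore pressure): FS = [c' + γz cos²β tanφ'] / [γz sinβ cosβ].
γz = 19.2·1.7 = 32.64 kN/m²
Numerator = 16.6 + 32.64·cos²29.8°·tan21.0° = 16.6 + 32.64·0.7530·0.3839 = 26.035 kPa
Denominator = 32.64·sin29.8°·cos29.8° = 32.64·0.4970·0.8678 = 14.076 kPa
FS = 26.035 / 14.076 = 1.850

FS = 1.85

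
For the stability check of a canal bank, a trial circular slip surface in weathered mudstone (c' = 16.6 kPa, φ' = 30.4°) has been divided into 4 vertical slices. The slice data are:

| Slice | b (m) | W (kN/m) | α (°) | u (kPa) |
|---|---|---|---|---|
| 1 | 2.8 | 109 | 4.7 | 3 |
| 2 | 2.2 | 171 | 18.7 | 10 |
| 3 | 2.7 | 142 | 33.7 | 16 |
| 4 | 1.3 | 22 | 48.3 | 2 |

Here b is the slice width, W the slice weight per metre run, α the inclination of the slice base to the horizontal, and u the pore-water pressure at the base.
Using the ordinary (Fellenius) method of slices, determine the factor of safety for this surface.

Ordinary method of slices: FS = Σ[c'·Δl_i + (W_i cosα_i − u_i·Δl_i)·tanφ'] / Σ W_i sinα_i, with Δl_i = b_i / cosα_i.
Slice 1: Δl = 2.8/cos4.7° = 2.809 m; N'_1 = 109·cos4.7° − 3·2.809 = 100.2; c'Δl = 46.64; W sinα = 8.9
Slice 2: Δl = 2.2/cos18.7° = 2.323 m; N'_2 = 171·cos18.7° − 10·2.323 = 138.7; c'Δl = 38.56; W sinα = 54.8
Slice 3: Δl = 2.7/cos33.7° = 3.245 m; N'_3 = 142·cos33.7° − 16·3.245 = 66.2; c'Δl = 53.87; W sinα = 78.8
Slice 4: Δl = 1.3/cos48.3° = 1.954 m; N'_4 = 22·cos48.3° − 2·1.954 = 10.7; c'Δl = 32.44; W sinα = 16.4
Σc'Δl = 171.5 kN/m; ΣN' = 315.9 kN/m; ΣW sinα = 159.0 kN/m
Resisting = 171.5 + 315.9·tan30.4° = 171.5 + 185.3 = 356.8 kN/m
FS = 356.8 / 159.0 = 2.245

FS = 2.24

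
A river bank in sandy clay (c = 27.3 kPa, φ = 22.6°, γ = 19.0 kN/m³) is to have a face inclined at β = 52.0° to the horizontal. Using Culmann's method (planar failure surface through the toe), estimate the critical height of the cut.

H_c = 32.47 m

Culmann's analysis gives the critical failure plane at α_cr = (β + φ)/2 = (52.0 + 22.6)/2 = 37.3°, and the critical height
H_c = (4c/γ) · sinβ cosφ / [1 − cos(β − φ)]
    = (4·27.3/19.0) · sin52.0°·cos22.6° / [1 − cos(29.4°)]
    = 5.747 · 0.7880·0.9232 / [1 − 0.8712]
    = 5.747 · 0.7275 / 0.1288
    = 32.47 m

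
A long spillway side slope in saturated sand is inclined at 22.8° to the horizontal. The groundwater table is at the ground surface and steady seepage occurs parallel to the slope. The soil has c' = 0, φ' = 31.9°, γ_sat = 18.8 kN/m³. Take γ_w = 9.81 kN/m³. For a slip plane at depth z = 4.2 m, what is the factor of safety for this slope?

FS = 0.71

With seepage parallel to the slope and the water table at the surface, the effective normal stress on the slip plane uses the buoyant unit weight γ' = γ_sat − γ_w while the driving shear stress uses γ_sat:
FS = [c' + γ' z cos²β tanφ'] / [γ_sat z sinβ cosβ]
(For c' = 0 this reduces to FS = (γ'/γ_sat)·tanφ'/tanβ.)
γ' = 18.8 − 9.81 = 8.99 kN/m³
Numerator = 0.0 + 8.99·4.2·cos²22.8°·tan31.9° = 0.0 + 8.99·4.2·0.8498·0.6224 = 19.973 kPa
Denominator = 18.8·4.2·sin22.8°·cos22.8° = 18.8·4.2·0.3875·0.9219 = 28.207 kPa
FS = 19.973 / 28.207 = 0.708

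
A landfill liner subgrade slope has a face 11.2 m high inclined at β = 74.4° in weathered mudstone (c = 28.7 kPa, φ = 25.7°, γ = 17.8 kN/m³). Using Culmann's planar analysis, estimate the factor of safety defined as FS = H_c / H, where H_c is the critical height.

H_c = (4c/γ) · sinβ cosφ / [1 − cos(β − φ)]
    = (4·28.7/17.8) · sin74.4°·cos25.7° / [1 − cos48.7°]
    = 6.449 · 0.8679 / 0.3400 = 16.46 m
FS = H_c / H = 16.46 / 11.2 = 1.470

FS = 1.47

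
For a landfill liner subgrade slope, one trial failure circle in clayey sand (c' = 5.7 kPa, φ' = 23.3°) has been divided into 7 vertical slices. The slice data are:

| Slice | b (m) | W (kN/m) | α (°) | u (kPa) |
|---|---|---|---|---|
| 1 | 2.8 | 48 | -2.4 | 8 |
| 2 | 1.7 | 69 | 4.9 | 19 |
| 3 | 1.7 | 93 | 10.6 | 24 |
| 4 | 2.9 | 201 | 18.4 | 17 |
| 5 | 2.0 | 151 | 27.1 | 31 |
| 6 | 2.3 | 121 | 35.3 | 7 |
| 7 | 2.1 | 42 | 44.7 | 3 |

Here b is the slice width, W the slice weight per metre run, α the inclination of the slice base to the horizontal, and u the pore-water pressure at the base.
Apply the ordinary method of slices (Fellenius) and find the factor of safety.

FS = 1.10

Ordinary method of slices: FS = Σ[c'·Δl_i + (W_i cosα_i − u_i·Δl_i)·tanφ'] / Σ W_i sinα_i, with Δl_i = b_i / cosα_i.
Slice 1: Δl = 2.8/cos(-2.4°) = 2.802 m; N'_1 = 48·cos(-2.4°) − 8·2.802 = 25.5; c'Δl = 15.97; W sinα = -2.0
Slice 2: Δl = 1.7/cos4.9° = 1.706 m; N'_2 = 69·cos4.9° − 19·1.706 = 36.3; c'Δl = 9.73; W sinα = 5.9
Slice 3: Δl = 1.7/cos10.6° = 1.730 m; N'_3 = 93·cos10.6° − 24·1.730 = 49.9; c'Δl = 9.86; W sinα = 17.1
Slice 4: Δl = 2.9/cos18.4° = 3.056 m; N'_4 = 201·cos18.4° − 17·3.056 = 138.8; c'Δl = 17.42; W sinα = 63.4
Slice 5: Δl = 2.0/cos27.1° = 2.247 m; N'_5 = 151·cos27.1° − 31·2.247 = 64.8; c'Δl = 12.81; W sinα = 68.8
Slice 6: Δl = 2.3/cos35.3° = 2.818 m; N'_6 = 121·cos35.3° − 7·2.818 = 79.0; c'Δl = 16.06; W sinα = 69.9
Slice 7: Δl = 2.1/cos44.7° = 2.954 m; N'_7 = 42·cos44.7° − 3·2.954 = 21.0; c'Δl = 16.84; W sinα = 29.5
Σc'Δl = 98.7 kN/m; ΣN' = 415.3 kN/m; ΣW sinα = 252.7 kN/m
Resisting = 98.7 + 415.3·tan23.3° = 98.7 + 178.9 = 277.6 kN/m
FS = 277.6 / 252.7 = 1.098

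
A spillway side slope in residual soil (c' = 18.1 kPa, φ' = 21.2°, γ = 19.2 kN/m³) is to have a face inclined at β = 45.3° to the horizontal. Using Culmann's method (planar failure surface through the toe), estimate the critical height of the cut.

Culmann's analysis gives the critical failure plane at α_cr = (β + φ')/2 = (45.3 + 21.2)/2 = 33.2°, and the critical height
H_c = (4c'/γ) · sinβ cosφ' / [1 − cos(β − φ')]
    = (4·18.1/19.2) · sin45.3°·cos21.2° / [1 − cos(24.1°)]
    = 3.771 · 0.7108·0.9323 / [1 − 0.9128]
    = 3.771 · 0.6627 / 0.0872
    = 28.67 m

H_c = 28.67 m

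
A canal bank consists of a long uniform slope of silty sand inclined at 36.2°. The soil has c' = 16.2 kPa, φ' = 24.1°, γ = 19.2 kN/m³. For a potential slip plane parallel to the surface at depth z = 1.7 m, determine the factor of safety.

For an infinite slope with a slip plane parallel to the surface (no pore pressure): FS = [c' + γz cos²β tanφ'] / [γz sinβ cosβ].
γz = 19.2·1.7 = 32.64 kN/m²
Numerator = 16.2 + 32.64·cos²36.2°·tan24.1° = 16.2 + 32.64·0.6512·0.4473 = 25.708 kPa
Denominator = 32.64·sin36.2°·cos36.2° = 32.64·0.5906·0.8070 = 15.556 kPa
FS = 25.708 / 15.556 = 1.653

FS = 1.65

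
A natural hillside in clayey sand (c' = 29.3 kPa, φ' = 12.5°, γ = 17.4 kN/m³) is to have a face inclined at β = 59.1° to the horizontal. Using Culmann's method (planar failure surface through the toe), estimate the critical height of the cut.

Culmann's analysis gives the critical failure plane at α_cr = (β + φ')/2 = (59.1 + 12.5)/2 = 35.8°, and the critical height
H_c = (4c'/γ) · sinβ cosφ' / [1 − cos(β − φ')]
    = (4·29.3/17.4) · sin59.1°·cos12.5° / [1 − cos(46.6°)]
    = 6.736 · 0.8581·0.9763 / [1 − 0.6871]
    = 6.736 · 0.8377 / 0.3129
    = 18.03 m

H_c = 18.03 m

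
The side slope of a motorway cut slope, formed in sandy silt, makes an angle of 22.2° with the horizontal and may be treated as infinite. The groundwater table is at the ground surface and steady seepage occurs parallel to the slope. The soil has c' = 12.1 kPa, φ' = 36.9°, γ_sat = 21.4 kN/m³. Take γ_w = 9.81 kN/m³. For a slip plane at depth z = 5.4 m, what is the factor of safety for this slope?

With seepage parallel to the slope and the water table at the surface, the effective normal stress on the slip plane uses the buoyant unit weight γ' = γ_sat − γ_w while the driving shear stress uses γ_sat:
FS = [c' + γ' z cos²β tanφ'] / [γ_sat z sinβ cosβ]
γ' = 21.4 − 9.81 = 11.59 kN/m³
Numerator = 12.1 + 11.59·5.4·cos²22.2°·tan36.9° = 12.1 + 11.59·5.4·0.8572·0.7508 = 52.382 kPa
Denominator = 21.4·5.4·sin22.2°·cos22.2° = 21.4·5.4·0.3778·0.9259 = 40.427 kPa
FS = 52.382 / 40.427 = 1.296

FS = 1.30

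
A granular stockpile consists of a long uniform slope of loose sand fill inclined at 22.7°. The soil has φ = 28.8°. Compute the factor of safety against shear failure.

FS = 1.31

For a dry cohesionless infinite slope the factor of safety is FS = tanφ / tanβ.
FS = tan28.8° / tan22.7° = 0.5498 / 0.4183 = 1.314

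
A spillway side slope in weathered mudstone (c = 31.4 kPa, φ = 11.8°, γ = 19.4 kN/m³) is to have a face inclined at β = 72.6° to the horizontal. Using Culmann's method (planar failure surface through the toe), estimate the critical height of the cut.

H_c = 11.81 m

Culmann's analysis gives the critical failure plane at α_cr = (β + φ)/2 = (72.6 + 11.8)/2 = 42.2°, and the critical height
H_c = (4c/γ) · sinβ cosφ / [1 − cos(β − φ)]
    = (4·31.4/19.4) · sin72.6°·cos11.8° / [1 − cos(60.8°)]
    = 6.474 · 0.9542·0.9789 / [1 − 0.4879]
    = 6.474 · 0.9341 / 0.5121
    = 11.81 m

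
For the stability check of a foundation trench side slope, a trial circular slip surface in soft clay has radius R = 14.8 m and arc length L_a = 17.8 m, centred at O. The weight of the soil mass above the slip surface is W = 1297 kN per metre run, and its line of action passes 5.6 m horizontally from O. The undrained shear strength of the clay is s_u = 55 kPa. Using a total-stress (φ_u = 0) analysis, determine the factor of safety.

FS = 1.99

Taking moments about the centre O, the resisting moment is provided by the undrained shear strength acting along the arc:
M_R = s_u·L_a·R = 55·17.80·14.8 = 14489.2 kN·m/m
M_D = W·d = 1297·5.6 = 7263.2 kN·m/m
FS = M_R / M_D = 14489.2 / 7263.2 = 1.995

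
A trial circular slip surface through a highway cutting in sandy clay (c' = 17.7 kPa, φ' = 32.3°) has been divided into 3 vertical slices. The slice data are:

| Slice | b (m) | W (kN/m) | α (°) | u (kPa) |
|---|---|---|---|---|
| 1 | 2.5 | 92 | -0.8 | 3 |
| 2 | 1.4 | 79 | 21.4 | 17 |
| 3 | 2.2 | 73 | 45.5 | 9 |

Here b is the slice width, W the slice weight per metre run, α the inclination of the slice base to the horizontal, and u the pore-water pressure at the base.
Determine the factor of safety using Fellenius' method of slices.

FS = 2.82

Ordinary method of slices: FS = Σ[c'·Δl_i + (W_i cosα_i − u_i·Δl_i)·tanφ'] / Σ W_i sinα_i, with Δl_i = b_i / cosα_i.
Slice 1: Δl = 2.5/cos(-0.8°) = 2.500 m; N'_1 = 92·cos(-0.8°) − 3·2.500 = 84.5; c'Δl = 44.25; W sinα = -1.3
Slice 2: Δl = 1.4/cos21.4° = 1.504 m; N'_2 = 79·cos21.4° − 17·1.504 = 48.0; c'Δl = 26.61; W sinα = 28.8
Slice 3: Δl = 2.2/cos45.5° = 3.139 m; N'_3 = 73·cos45.5° − 9·3.139 = 22.9; c'Δl = 55.56; W sinα = 52.1
Σc'Δl = 126.4 kN/m; ΣN' = 155.4 kN/m; ΣW sinα = 79.6 kN/m
Resisting = 126.4 + 155.4·tan32.3° = 126.4 + 98.2 = 224.7 kN/m
FS = 224.7 / 79.6 = 2.822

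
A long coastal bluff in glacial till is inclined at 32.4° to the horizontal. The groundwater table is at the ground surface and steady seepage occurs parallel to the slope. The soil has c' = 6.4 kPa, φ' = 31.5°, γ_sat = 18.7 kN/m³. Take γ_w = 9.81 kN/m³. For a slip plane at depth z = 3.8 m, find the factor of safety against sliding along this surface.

With seepage parallel to the slope and the water table at the surface, the effective normal stress on the slip plane uses the buoyant unit weight γ' = γ_sat − γ_w while the driving shear stress uses γ_sat:
FS = [c' + γ' z cos²β tanφ'] / [γ_sat z sinβ cosβ]
γ' = 18.7 − 9.81 = 8.89 kN/m³
Numerator = 6.4 + 8.89·3.8·cos²32.4°·tan31.5° = 6.4 + 8.89·3.8·0.7129·0.6128 = 21.158 kPa
Denominator = 18.7·3.8·sin32.4°·cos32.4° = 18.7·3.8·0.5358·0.8443 = 32.149 kPa
FS = 21.158 / 32.149 = 0.658

FS = 0.66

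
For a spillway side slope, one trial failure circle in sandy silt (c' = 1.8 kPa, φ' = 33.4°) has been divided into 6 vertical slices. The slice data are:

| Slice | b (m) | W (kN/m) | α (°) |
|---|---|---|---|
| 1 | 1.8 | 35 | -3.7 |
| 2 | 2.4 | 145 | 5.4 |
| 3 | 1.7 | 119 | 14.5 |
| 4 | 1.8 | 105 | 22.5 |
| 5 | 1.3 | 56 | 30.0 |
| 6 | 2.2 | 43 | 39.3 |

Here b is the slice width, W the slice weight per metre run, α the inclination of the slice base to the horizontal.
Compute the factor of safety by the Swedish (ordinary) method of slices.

FS = 2.45

Ordinary method of slices: FS = Σ[c'·Δl_i + (W_i cosα_i)·tanφ'] / Σ W_i sinα_i, with Δl_i = b_i / cosα_i.
Slice 1: Δl = 1.8/cos(-3.7°) = 1.804 m; N'_1 = 35·cos(-3.7°) = 34.9; c'Δl = 3.25; W sinα = -2.3
Slice 2: Δl = 2.4/cos5.4° = 2.411 m; N'_2 = 145·cos5.4° = 144.4; c'Δl = 4.34; W sinα = 13.6
Slice 3: Δl = 1.7/cos14.5° = 1.756 m; N'_3 = 119·cos14.5° = 115.2; c'Δl = 3.16; W sinα = 29.8
Slice 4: Δl = 1.8/cos22.5° = 1.948 m; N'_4 = 105·cos22.5° = 97.0; c'Δl = 3.51; W sinα = 40.2
Slice 5: Δl = 1.3/cos30.0° = 1.501 m; N'_5 = 56·cos30.0° = 48.5; c'Δl = 2.70; W sinα = 28.0
Slice 6: Δl = 2.2/cos39.3° = 2.843 m; N'_6 = 43·cos39.3° = 33.3; c'Δl = 5.12; W sinα = 27.2
Σc'Δl = 22.1 kN/m; ΣN' = 473.3 kN/m; ΣW sinα = 136.6 kN/m
Resisting = 22.1 + 473.3·tan33.4° = 22.1 + 312.1 = 334.1 kN/m
FS = 334.1 / 136.6 = 2.446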